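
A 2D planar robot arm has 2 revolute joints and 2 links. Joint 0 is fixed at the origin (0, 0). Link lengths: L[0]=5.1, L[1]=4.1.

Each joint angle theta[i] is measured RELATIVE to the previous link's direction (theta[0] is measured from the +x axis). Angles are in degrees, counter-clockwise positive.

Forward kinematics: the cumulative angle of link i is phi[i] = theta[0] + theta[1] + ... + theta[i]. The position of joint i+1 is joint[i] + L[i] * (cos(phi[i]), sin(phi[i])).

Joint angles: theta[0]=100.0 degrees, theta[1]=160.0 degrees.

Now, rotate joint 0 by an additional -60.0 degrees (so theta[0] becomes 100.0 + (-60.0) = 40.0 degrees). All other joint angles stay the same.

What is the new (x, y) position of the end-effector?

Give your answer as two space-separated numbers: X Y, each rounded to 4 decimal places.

Answer: 0.0541 1.8759

Derivation:
joint[0] = (0.0000, 0.0000)  (base)
link 0: phi[0] = 40 = 40 deg
  cos(40 deg) = 0.7660, sin(40 deg) = 0.6428
  joint[1] = (0.0000, 0.0000) + 5.1 * (0.7660, 0.6428) = (0.0000 + 3.9068, 0.0000 + 3.2782) = (3.9068, 3.2782)
link 1: phi[1] = 40 + 160 = 200 deg
  cos(200 deg) = -0.9397, sin(200 deg) = -0.3420
  joint[2] = (3.9068, 3.2782) + 4.1 * (-0.9397, -0.3420) = (3.9068 + -3.8527, 3.2782 + -1.4023) = (0.0541, 1.8759)
End effector: (0.0541, 1.8759)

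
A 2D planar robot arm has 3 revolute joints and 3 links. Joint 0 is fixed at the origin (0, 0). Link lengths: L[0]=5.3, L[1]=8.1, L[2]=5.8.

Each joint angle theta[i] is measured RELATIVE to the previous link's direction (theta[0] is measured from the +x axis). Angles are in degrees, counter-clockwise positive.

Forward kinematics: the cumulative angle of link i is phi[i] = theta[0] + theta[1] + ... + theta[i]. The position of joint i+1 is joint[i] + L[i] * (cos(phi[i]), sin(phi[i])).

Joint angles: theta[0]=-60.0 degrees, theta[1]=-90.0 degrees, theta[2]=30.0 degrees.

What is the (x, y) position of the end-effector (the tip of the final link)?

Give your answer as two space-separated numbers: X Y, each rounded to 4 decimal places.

joint[0] = (0.0000, 0.0000)  (base)
link 0: phi[0] = -60 = -60 deg
  cos(-60 deg) = 0.5000, sin(-60 deg) = -0.8660
  joint[1] = (0.0000, 0.0000) + 5.3 * (0.5000, -0.8660) = (0.0000 + 2.6500, 0.0000 + -4.5899) = (2.6500, -4.5899)
link 1: phi[1] = -60 + -90 = -150 deg
  cos(-150 deg) = -0.8660, sin(-150 deg) = -0.5000
  joint[2] = (2.6500, -4.5899) + 8.1 * (-0.8660, -0.5000) = (2.6500 + -7.0148, -4.5899 + -4.0500) = (-4.3648, -8.6399)
link 2: phi[2] = -60 + -90 + 30 = -120 deg
  cos(-120 deg) = -0.5000, sin(-120 deg) = -0.8660
  joint[3] = (-4.3648, -8.6399) + 5.8 * (-0.5000, -0.8660) = (-4.3648 + -2.9000, -8.6399 + -5.0229) = (-7.2648, -13.6629)
End effector: (-7.2648, -13.6629)

Answer: -7.2648 -13.6629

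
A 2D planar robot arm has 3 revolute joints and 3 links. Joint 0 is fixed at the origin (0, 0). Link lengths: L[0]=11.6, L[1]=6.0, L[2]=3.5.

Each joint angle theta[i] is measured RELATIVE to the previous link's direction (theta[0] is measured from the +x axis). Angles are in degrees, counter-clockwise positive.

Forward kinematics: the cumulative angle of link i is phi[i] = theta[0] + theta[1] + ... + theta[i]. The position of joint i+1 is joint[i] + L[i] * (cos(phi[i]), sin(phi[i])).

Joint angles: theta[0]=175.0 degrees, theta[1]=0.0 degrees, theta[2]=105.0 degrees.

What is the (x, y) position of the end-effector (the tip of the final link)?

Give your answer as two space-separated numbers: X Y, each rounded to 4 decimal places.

joint[0] = (0.0000, 0.0000)  (base)
link 0: phi[0] = 175 = 175 deg
  cos(175 deg) = -0.9962, sin(175 deg) = 0.0872
  joint[1] = (0.0000, 0.0000) + 11.6 * (-0.9962, 0.0872) = (0.0000 + -11.5559, 0.0000 + 1.0110) = (-11.5559, 1.0110)
link 1: phi[1] = 175 + 0 = 175 deg
  cos(175 deg) = -0.9962, sin(175 deg) = 0.0872
  joint[2] = (-11.5559, 1.0110) + 6 * (-0.9962, 0.0872) = (-11.5559 + -5.9772, 1.0110 + 0.5229) = (-17.5330, 1.5339)
link 2: phi[2] = 175 + 0 + 105 = 280 deg
  cos(280 deg) = 0.1736, sin(280 deg) = -0.9848
  joint[3] = (-17.5330, 1.5339) + 3.5 * (0.1736, -0.9848) = (-17.5330 + 0.6078, 1.5339 + -3.4468) = (-16.9253, -1.9129)
End effector: (-16.9253, -1.9129)

Answer: -16.9253 -1.9129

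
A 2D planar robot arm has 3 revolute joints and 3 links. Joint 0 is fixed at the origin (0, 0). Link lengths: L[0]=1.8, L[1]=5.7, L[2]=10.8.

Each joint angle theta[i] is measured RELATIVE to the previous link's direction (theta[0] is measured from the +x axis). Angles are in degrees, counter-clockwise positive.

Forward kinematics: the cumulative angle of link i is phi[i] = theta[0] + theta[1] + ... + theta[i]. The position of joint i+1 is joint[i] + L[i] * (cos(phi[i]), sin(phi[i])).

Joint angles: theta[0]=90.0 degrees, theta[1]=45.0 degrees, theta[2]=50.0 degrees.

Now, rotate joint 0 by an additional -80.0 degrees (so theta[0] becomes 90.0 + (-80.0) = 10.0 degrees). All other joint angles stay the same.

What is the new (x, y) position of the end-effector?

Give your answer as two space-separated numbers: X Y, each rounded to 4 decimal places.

joint[0] = (0.0000, 0.0000)  (base)
link 0: phi[0] = 10 = 10 deg
  cos(10 deg) = 0.9848, sin(10 deg) = 0.1736
  joint[1] = (0.0000, 0.0000) + 1.8 * (0.9848, 0.1736) = (0.0000 + 1.7727, 0.0000 + 0.3126) = (1.7727, 0.3126)
link 1: phi[1] = 10 + 45 = 55 deg
  cos(55 deg) = 0.5736, sin(55 deg) = 0.8192
  joint[2] = (1.7727, 0.3126) + 5.7 * (0.5736, 0.8192) = (1.7727 + 3.2694, 0.3126 + 4.6692) = (5.0420, 4.9817)
link 2: phi[2] = 10 + 45 + 50 = 105 deg
  cos(105 deg) = -0.2588, sin(105 deg) = 0.9659
  joint[3] = (5.0420, 4.9817) + 10.8 * (-0.2588, 0.9659) = (5.0420 + -2.7952, 4.9817 + 10.4320) = (2.2468, 15.4137)
End effector: (2.2468, 15.4137)

Answer: 2.2468 15.4137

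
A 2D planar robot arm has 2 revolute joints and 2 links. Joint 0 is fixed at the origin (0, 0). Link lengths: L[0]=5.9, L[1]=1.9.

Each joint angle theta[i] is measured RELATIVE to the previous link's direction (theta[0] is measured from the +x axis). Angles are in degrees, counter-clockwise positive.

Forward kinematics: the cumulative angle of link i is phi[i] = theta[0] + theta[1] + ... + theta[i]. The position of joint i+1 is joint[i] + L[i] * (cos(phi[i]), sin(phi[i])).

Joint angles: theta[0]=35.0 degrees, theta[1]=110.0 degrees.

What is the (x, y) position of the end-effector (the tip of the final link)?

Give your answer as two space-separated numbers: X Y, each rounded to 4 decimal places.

joint[0] = (0.0000, 0.0000)  (base)
link 0: phi[0] = 35 = 35 deg
  cos(35 deg) = 0.8192, sin(35 deg) = 0.5736
  joint[1] = (0.0000, 0.0000) + 5.9 * (0.8192, 0.5736) = (0.0000 + 4.8330, 0.0000 + 3.3841) = (4.8330, 3.3841)
link 1: phi[1] = 35 + 110 = 145 deg
  cos(145 deg) = -0.8192, sin(145 deg) = 0.5736
  joint[2] = (4.8330, 3.3841) + 1.9 * (-0.8192, 0.5736) = (4.8330 + -1.5564, 3.3841 + 1.0898) = (3.2766, 4.4739)
End effector: (3.2766, 4.4739)

Answer: 3.2766 4.4739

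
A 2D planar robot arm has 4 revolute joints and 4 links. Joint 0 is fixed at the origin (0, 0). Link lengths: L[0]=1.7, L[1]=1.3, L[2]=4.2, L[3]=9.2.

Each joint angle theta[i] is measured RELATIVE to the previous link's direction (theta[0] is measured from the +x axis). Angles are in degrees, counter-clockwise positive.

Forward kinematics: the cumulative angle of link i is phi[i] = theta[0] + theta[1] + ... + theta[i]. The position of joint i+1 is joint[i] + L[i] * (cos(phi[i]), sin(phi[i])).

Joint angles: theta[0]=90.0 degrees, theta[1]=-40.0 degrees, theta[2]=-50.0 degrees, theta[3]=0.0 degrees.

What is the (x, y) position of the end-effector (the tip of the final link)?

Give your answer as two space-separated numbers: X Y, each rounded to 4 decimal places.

Answer: 14.2356 2.6959

Derivation:
joint[0] = (0.0000, 0.0000)  (base)
link 0: phi[0] = 90 = 90 deg
  cos(90 deg) = 0.0000, sin(90 deg) = 1.0000
  joint[1] = (0.0000, 0.0000) + 1.7 * (0.0000, 1.0000) = (0.0000 + 0.0000, 0.0000 + 1.7000) = (0.0000, 1.7000)
link 1: phi[1] = 90 + -40 = 50 deg
  cos(50 deg) = 0.6428, sin(50 deg) = 0.7660
  joint[2] = (0.0000, 1.7000) + 1.3 * (0.6428, 0.7660) = (0.0000 + 0.8356, 1.7000 + 0.9959) = (0.8356, 2.6959)
link 2: phi[2] = 90 + -40 + -50 = 0 deg
  cos(0 deg) = 1.0000, sin(0 deg) = 0.0000
  joint[3] = (0.8356, 2.6959) + 4.2 * (1.0000, 0.0000) = (0.8356 + 4.2000, 2.6959 + 0.0000) = (5.0356, 2.6959)
link 3: phi[3] = 90 + -40 + -50 + 0 = 0 deg
  cos(0 deg) = 1.0000, sin(0 deg) = 0.0000
  joint[4] = (5.0356, 2.6959) + 9.2 * (1.0000, 0.0000) = (5.0356 + 9.2000, 2.6959 + 0.0000) = (14.2356, 2.6959)
End effector: (14.2356, 2.6959)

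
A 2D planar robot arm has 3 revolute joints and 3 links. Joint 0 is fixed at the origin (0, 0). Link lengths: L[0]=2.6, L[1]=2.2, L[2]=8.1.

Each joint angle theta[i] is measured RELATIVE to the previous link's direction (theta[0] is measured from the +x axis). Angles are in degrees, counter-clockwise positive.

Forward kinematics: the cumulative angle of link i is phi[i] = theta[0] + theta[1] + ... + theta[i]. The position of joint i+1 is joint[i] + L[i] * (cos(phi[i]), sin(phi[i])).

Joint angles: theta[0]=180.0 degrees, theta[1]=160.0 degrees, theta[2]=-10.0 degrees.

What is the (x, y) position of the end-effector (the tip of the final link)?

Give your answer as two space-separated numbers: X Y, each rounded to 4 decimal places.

joint[0] = (0.0000, 0.0000)  (base)
link 0: phi[0] = 180 = 180 deg
  cos(180 deg) = -1.0000, sin(180 deg) = 0.0000
  joint[1] = (0.0000, 0.0000) + 2.6 * (-1.0000, 0.0000) = (0.0000 + -2.6000, 0.0000 + 0.0000) = (-2.6000, 0.0000)
link 1: phi[1] = 180 + 160 = 340 deg
  cos(340 deg) = 0.9397, sin(340 deg) = -0.3420
  joint[2] = (-2.6000, 0.0000) + 2.2 * (0.9397, -0.3420) = (-2.6000 + 2.0673, 0.0000 + -0.7524) = (-0.5327, -0.7524)
link 2: phi[2] = 180 + 160 + -10 = 330 deg
  cos(330 deg) = 0.8660, sin(330 deg) = -0.5000
  joint[3] = (-0.5327, -0.7524) + 8.1 * (0.8660, -0.5000) = (-0.5327 + 7.0148, -0.7524 + -4.0500) = (6.4821, -4.8024)
End effector: (6.4821, -4.8024)

Answer: 6.4821 -4.8024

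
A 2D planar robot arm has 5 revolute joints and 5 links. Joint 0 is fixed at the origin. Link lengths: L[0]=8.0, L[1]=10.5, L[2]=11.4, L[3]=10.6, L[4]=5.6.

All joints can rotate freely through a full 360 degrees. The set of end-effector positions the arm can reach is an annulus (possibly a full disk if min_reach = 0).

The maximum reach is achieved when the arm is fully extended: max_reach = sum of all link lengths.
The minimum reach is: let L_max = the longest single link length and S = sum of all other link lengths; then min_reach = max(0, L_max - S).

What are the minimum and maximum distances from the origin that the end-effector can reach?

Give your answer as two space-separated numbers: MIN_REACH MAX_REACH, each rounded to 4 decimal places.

Link lengths: [8.0, 10.5, 11.4, 10.6, 5.6]
max_reach = 8 + 10.5 + 11.4 + 10.6 + 5.6 = 46.1
L_max = max([8.0, 10.5, 11.4, 10.6, 5.6]) = 11.4
S (sum of others) = 46.1 - 11.4 = 34.7
min_reach = max(0, 11.4 - 34.7) = max(0, -23.3) = 0

Answer: 0.0000 46.1000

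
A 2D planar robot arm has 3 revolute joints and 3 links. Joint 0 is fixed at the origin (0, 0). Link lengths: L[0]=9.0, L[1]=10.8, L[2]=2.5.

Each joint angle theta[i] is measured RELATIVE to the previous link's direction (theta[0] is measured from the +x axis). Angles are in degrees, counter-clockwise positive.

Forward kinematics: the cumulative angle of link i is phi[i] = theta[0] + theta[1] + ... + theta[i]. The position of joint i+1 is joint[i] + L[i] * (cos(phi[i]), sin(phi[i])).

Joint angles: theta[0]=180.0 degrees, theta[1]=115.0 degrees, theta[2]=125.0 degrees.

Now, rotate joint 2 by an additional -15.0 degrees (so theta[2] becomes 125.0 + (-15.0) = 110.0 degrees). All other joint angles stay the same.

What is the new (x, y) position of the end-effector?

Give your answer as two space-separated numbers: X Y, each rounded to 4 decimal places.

Answer: -2.6680 -8.0204

Derivation:
joint[0] = (0.0000, 0.0000)  (base)
link 0: phi[0] = 180 = 180 deg
  cos(180 deg) = -1.0000, sin(180 deg) = 0.0000
  joint[1] = (0.0000, 0.0000) + 9 * (-1.0000, 0.0000) = (0.0000 + -9.0000, 0.0000 + 0.0000) = (-9.0000, 0.0000)
link 1: phi[1] = 180 + 115 = 295 deg
  cos(295 deg) = 0.4226, sin(295 deg) = -0.9063
  joint[2] = (-9.0000, 0.0000) + 10.8 * (0.4226, -0.9063) = (-9.0000 + 4.5643, 0.0000 + -9.7881) = (-4.4357, -9.7881)
link 2: phi[2] = 180 + 115 + 110 = 405 deg
  cos(405 deg) = 0.7071, sin(405 deg) = 0.7071
  joint[3] = (-4.4357, -9.7881) + 2.5 * (0.7071, 0.7071) = (-4.4357 + 1.7678, -9.7881 + 1.7678) = (-2.6680, -8.0204)
End effector: (-2.6680, -8.0204)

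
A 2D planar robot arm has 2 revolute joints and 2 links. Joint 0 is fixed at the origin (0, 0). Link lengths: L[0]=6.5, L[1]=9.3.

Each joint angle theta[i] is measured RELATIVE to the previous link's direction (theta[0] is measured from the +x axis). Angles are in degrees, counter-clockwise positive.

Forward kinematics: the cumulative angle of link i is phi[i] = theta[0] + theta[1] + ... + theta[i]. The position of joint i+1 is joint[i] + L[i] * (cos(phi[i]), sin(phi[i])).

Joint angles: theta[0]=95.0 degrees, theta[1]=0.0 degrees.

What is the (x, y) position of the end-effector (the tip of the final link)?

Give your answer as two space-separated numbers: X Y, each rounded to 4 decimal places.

Answer: -1.3771 15.7399

Derivation:
joint[0] = (0.0000, 0.0000)  (base)
link 0: phi[0] = 95 = 95 deg
  cos(95 deg) = -0.0872, sin(95 deg) = 0.9962
  joint[1] = (0.0000, 0.0000) + 6.5 * (-0.0872, 0.9962) = (0.0000 + -0.5665, 0.0000 + 6.4753) = (-0.5665, 6.4753)
link 1: phi[1] = 95 + 0 = 95 deg
  cos(95 deg) = -0.0872, sin(95 deg) = 0.9962
  joint[2] = (-0.5665, 6.4753) + 9.3 * (-0.0872, 0.9962) = (-0.5665 + -0.8105, 6.4753 + 9.2646) = (-1.3771, 15.7399)
End effector: (-1.3771, 15.7399)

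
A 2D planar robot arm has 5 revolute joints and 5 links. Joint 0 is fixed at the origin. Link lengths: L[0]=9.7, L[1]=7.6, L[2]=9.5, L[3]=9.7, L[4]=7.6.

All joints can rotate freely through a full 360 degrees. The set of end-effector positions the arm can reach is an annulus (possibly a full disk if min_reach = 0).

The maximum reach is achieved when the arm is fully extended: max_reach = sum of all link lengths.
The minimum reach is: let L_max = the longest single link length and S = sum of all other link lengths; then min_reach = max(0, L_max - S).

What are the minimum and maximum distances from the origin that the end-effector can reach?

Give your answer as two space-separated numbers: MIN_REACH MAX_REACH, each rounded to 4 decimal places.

Answer: 0.0000 44.1000

Derivation:
Link lengths: [9.7, 7.6, 9.5, 9.7, 7.6]
max_reach = 9.7 + 7.6 + 9.5 + 9.7 + 7.6 = 44.1
L_max = max([9.7, 7.6, 9.5, 9.7, 7.6]) = 9.7
S (sum of others) = 44.1 - 9.7 = 34.4
min_reach = max(0, 9.7 - 34.4) = max(0, -24.7) = 0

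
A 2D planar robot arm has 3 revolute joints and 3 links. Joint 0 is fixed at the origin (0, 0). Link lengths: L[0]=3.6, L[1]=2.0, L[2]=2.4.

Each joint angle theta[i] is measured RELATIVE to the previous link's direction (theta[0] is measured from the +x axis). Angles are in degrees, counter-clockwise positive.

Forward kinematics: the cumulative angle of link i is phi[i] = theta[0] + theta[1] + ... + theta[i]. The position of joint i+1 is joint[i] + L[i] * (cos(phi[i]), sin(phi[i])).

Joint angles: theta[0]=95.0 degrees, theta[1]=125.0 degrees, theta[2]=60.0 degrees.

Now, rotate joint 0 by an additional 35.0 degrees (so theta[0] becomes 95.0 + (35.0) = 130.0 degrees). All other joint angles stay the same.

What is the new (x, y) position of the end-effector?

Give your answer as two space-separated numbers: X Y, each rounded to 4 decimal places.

Answer: -1.1346 -0.8711

Derivation:
joint[0] = (0.0000, 0.0000)  (base)
link 0: phi[0] = 130 = 130 deg
  cos(130 deg) = -0.6428, sin(130 deg) = 0.7660
  joint[1] = (0.0000, 0.0000) + 3.6 * (-0.6428, 0.7660) = (0.0000 + -2.3140, 0.0000 + 2.7578) = (-2.3140, 2.7578)
link 1: phi[1] = 130 + 125 = 255 deg
  cos(255 deg) = -0.2588, sin(255 deg) = -0.9659
  joint[2] = (-2.3140, 2.7578) + 2 * (-0.2588, -0.9659) = (-2.3140 + -0.5176, 2.7578 + -1.9319) = (-2.8317, 0.8259)
link 2: phi[2] = 130 + 125 + 60 = 315 deg
  cos(315 deg) = 0.7071, sin(315 deg) = -0.7071
  joint[3] = (-2.8317, 0.8259) + 2.4 * (0.7071, -0.7071) = (-2.8317 + 1.6971, 0.8259 + -1.6971) = (-1.1346, -0.8711)
End effector: (-1.1346, -0.8711)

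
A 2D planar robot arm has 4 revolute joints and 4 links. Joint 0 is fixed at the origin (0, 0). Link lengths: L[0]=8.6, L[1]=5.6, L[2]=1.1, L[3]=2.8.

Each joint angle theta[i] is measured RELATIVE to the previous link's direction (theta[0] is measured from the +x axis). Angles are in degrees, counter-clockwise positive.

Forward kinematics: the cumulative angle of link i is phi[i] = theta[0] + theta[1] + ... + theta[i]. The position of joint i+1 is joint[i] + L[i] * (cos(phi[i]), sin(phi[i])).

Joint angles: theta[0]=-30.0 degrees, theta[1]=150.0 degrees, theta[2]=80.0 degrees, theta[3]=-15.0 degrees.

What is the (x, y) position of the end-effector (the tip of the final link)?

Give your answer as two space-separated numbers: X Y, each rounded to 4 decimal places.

Answer: 0.8248 -0.0705

Derivation:
joint[0] = (0.0000, 0.0000)  (base)
link 0: phi[0] = -30 = -30 deg
  cos(-30 deg) = 0.8660, sin(-30 deg) = -0.5000
  joint[1] = (0.0000, 0.0000) + 8.6 * (0.8660, -0.5000) = (0.0000 + 7.4478, 0.0000 + -4.3000) = (7.4478, -4.3000)
link 1: phi[1] = -30 + 150 = 120 deg
  cos(120 deg) = -0.5000, sin(120 deg) = 0.8660
  joint[2] = (7.4478, -4.3000) + 5.6 * (-0.5000, 0.8660) = (7.4478 + -2.8000, -4.3000 + 4.8497) = (4.6478, 0.5497)
link 2: phi[2] = -30 + 150 + 80 = 200 deg
  cos(200 deg) = -0.9397, sin(200 deg) = -0.3420
  joint[3] = (4.6478, 0.5497) + 1.1 * (-0.9397, -0.3420) = (4.6478 + -1.0337, 0.5497 + -0.3762) = (3.6142, 0.1735)
link 3: phi[3] = -30 + 150 + 80 + -15 = 185 deg
  cos(185 deg) = -0.9962, sin(185 deg) = -0.0872
  joint[4] = (3.6142, 0.1735) + 2.8 * (-0.9962, -0.0872) = (3.6142 + -2.7893, 0.1735 + -0.2440) = (0.8248, -0.0705)
End effector: (0.8248, -0.0705)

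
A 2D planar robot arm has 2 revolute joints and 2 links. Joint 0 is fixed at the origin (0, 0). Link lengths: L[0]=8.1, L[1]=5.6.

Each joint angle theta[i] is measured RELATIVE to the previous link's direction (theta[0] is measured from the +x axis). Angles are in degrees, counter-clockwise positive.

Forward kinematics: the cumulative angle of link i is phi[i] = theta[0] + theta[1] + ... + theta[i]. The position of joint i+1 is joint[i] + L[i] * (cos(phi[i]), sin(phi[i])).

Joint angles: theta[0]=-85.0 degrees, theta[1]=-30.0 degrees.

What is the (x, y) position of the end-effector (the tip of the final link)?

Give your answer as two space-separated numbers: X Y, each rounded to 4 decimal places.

Answer: -1.6607 -13.1445

Derivation:
joint[0] = (0.0000, 0.0000)  (base)
link 0: phi[0] = -85 = -85 deg
  cos(-85 deg) = 0.0872, sin(-85 deg) = -0.9962
  joint[1] = (0.0000, 0.0000) + 8.1 * (0.0872, -0.9962) = (0.0000 + 0.7060, 0.0000 + -8.0692) = (0.7060, -8.0692)
link 1: phi[1] = -85 + -30 = -115 deg
  cos(-115 deg) = -0.4226, sin(-115 deg) = -0.9063
  joint[2] = (0.7060, -8.0692) + 5.6 * (-0.4226, -0.9063) = (0.7060 + -2.3667, -8.0692 + -5.0753) = (-1.6607, -13.1445)
End effector: (-1.6607, -13.1445)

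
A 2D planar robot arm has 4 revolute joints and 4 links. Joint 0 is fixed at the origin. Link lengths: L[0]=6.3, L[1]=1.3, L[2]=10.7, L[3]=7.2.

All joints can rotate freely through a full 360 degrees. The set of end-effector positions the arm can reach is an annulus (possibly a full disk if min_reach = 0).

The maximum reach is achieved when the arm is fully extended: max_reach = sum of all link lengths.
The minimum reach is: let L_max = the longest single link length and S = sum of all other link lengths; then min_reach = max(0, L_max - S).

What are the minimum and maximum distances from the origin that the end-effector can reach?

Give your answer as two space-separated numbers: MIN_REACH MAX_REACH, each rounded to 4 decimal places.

Answer: 0.0000 25.5000

Derivation:
Link lengths: [6.3, 1.3, 10.7, 7.2]
max_reach = 6.3 + 1.3 + 10.7 + 7.2 = 25.5
L_max = max([6.3, 1.3, 10.7, 7.2]) = 10.7
S (sum of others) = 25.5 - 10.7 = 14.8
min_reach = max(0, 10.7 - 14.8) = max(0, -4.1) = 0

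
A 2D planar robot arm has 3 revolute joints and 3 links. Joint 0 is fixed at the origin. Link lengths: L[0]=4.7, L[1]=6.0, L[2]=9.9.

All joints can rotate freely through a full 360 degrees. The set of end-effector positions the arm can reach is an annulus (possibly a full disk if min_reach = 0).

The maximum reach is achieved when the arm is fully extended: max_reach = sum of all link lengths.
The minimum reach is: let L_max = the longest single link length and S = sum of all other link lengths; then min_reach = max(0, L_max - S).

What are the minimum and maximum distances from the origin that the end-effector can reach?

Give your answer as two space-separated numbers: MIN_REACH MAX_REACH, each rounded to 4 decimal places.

Answer: 0.0000 20.6000

Derivation:
Link lengths: [4.7, 6.0, 9.9]
max_reach = 4.7 + 6 + 9.9 = 20.6
L_max = max([4.7, 6.0, 9.9]) = 9.9
S (sum of others) = 20.6 - 9.9 = 10.7
min_reach = max(0, 9.9 - 10.7) = max(0, -0.8) = 0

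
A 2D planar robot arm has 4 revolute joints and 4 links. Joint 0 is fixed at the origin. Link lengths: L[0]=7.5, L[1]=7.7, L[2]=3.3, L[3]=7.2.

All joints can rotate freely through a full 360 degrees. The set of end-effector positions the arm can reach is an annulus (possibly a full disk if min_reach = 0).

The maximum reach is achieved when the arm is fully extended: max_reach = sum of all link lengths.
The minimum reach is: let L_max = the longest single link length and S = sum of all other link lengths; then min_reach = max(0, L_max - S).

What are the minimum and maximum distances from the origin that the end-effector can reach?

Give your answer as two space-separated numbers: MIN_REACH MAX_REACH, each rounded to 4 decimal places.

Link lengths: [7.5, 7.7, 3.3, 7.2]
max_reach = 7.5 + 7.7 + 3.3 + 7.2 = 25.7
L_max = max([7.5, 7.7, 3.3, 7.2]) = 7.7
S (sum of others) = 25.7 - 7.7 = 18
min_reach = max(0, 7.7 - 18) = max(0, -10.3) = 0

Answer: 0.0000 25.7000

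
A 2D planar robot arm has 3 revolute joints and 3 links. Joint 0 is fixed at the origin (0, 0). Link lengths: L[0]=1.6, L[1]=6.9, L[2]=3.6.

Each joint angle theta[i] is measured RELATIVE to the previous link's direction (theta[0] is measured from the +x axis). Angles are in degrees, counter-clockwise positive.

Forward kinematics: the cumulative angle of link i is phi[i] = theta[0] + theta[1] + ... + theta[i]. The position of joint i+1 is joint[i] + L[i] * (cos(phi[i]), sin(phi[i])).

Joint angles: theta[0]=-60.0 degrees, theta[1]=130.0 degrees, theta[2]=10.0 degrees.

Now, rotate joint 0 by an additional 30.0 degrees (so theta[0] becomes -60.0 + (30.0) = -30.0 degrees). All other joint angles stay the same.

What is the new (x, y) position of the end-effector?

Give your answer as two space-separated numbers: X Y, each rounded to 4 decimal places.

joint[0] = (0.0000, 0.0000)  (base)
link 0: phi[0] = -30 = -30 deg
  cos(-30 deg) = 0.8660, sin(-30 deg) = -0.5000
  joint[1] = (0.0000, 0.0000) + 1.6 * (0.8660, -0.5000) = (0.0000 + 1.3856, 0.0000 + -0.8000) = (1.3856, -0.8000)
link 1: phi[1] = -30 + 130 = 100 deg
  cos(100 deg) = -0.1736, sin(100 deg) = 0.9848
  joint[2] = (1.3856, -0.8000) + 6.9 * (-0.1736, 0.9848) = (1.3856 + -1.1982, -0.8000 + 6.7952) = (0.1875, 5.9952)
link 2: phi[2] = -30 + 130 + 10 = 110 deg
  cos(110 deg) = -0.3420, sin(110 deg) = 0.9397
  joint[3] = (0.1875, 5.9952) + 3.6 * (-0.3420, 0.9397) = (0.1875 + -1.2313, 5.9952 + 3.3829) = (-1.0438, 9.3781)
End effector: (-1.0438, 9.3781)

Answer: -1.0438 9.3781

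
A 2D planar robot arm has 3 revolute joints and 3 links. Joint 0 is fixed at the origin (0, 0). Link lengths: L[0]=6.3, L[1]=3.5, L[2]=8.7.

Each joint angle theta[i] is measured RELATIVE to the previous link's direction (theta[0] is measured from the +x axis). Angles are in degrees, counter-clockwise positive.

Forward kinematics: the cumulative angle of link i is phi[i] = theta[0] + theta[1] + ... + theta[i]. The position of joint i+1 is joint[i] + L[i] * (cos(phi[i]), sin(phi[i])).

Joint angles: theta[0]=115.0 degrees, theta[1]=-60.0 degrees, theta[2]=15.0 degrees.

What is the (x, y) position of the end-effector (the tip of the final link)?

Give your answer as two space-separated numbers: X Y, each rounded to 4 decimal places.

joint[0] = (0.0000, 0.0000)  (base)
link 0: phi[0] = 115 = 115 deg
  cos(115 deg) = -0.4226, sin(115 deg) = 0.9063
  joint[1] = (0.0000, 0.0000) + 6.3 * (-0.4226, 0.9063) = (0.0000 + -2.6625, 0.0000 + 5.7097) = (-2.6625, 5.7097)
link 1: phi[1] = 115 + -60 = 55 deg
  cos(55 deg) = 0.5736, sin(55 deg) = 0.8192
  joint[2] = (-2.6625, 5.7097) + 3.5 * (0.5736, 0.8192) = (-2.6625 + 2.0075, 5.7097 + 2.8670) = (-0.6550, 8.5768)
link 2: phi[2] = 115 + -60 + 15 = 70 deg
  cos(70 deg) = 0.3420, sin(70 deg) = 0.9397
  joint[3] = (-0.6550, 8.5768) + 8.7 * (0.3420, 0.9397) = (-0.6550 + 2.9756, 8.5768 + 8.1753) = (2.3206, 16.7521)
End effector: (2.3206, 16.7521)

Answer: 2.3206 16.7521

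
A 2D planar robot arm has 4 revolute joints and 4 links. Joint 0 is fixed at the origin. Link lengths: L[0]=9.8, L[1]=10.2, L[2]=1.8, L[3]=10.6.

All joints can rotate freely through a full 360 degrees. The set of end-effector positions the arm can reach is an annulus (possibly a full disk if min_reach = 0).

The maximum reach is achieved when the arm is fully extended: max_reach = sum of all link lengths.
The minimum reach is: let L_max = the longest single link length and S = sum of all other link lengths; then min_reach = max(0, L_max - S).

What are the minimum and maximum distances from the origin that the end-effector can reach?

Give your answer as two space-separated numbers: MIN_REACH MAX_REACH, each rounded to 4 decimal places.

Answer: 0.0000 32.4000

Derivation:
Link lengths: [9.8, 10.2, 1.8, 10.6]
max_reach = 9.8 + 10.2 + 1.8 + 10.6 = 32.4
L_max = max([9.8, 10.2, 1.8, 10.6]) = 10.6
S (sum of others) = 32.4 - 10.6 = 21.8
min_reach = max(0, 10.6 - 21.8) = max(0, -11.2) = 0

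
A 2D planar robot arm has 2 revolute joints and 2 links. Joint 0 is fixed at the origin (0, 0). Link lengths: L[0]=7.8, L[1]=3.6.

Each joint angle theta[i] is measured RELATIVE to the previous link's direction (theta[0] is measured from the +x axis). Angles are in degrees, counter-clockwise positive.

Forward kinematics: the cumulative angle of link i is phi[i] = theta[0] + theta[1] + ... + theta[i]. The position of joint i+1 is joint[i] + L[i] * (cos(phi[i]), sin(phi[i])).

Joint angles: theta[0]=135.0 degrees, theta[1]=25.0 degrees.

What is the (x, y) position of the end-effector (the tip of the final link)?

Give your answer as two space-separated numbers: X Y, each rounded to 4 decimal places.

joint[0] = (0.0000, 0.0000)  (base)
link 0: phi[0] = 135 = 135 deg
  cos(135 deg) = -0.7071, sin(135 deg) = 0.7071
  joint[1] = (0.0000, 0.0000) + 7.8 * (-0.7071, 0.7071) = (0.0000 + -5.5154, 0.0000 + 5.5154) = (-5.5154, 5.5154)
link 1: phi[1] = 135 + 25 = 160 deg
  cos(160 deg) = -0.9397, sin(160 deg) = 0.3420
  joint[2] = (-5.5154, 5.5154) + 3.6 * (-0.9397, 0.3420) = (-5.5154 + -3.3829, 5.5154 + 1.2313) = (-8.8983, 6.7467)
End effector: (-8.8983, 6.7467)

Answer: -8.8983 6.7467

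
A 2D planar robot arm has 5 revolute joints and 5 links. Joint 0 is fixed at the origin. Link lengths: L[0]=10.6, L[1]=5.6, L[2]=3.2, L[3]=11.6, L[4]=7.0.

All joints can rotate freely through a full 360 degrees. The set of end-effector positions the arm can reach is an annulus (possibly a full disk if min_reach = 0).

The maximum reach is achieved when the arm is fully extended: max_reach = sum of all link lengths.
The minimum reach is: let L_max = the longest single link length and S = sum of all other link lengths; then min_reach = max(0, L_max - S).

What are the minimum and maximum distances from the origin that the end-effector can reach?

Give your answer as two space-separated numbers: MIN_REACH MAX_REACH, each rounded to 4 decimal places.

Answer: 0.0000 38.0000

Derivation:
Link lengths: [10.6, 5.6, 3.2, 11.6, 7.0]
max_reach = 10.6 + 5.6 + 3.2 + 11.6 + 7 = 38
L_max = max([10.6, 5.6, 3.2, 11.6, 7.0]) = 11.6
S (sum of others) = 38 - 11.6 = 26.4
min_reach = max(0, 11.6 - 26.4) = max(0, -14.8) = 0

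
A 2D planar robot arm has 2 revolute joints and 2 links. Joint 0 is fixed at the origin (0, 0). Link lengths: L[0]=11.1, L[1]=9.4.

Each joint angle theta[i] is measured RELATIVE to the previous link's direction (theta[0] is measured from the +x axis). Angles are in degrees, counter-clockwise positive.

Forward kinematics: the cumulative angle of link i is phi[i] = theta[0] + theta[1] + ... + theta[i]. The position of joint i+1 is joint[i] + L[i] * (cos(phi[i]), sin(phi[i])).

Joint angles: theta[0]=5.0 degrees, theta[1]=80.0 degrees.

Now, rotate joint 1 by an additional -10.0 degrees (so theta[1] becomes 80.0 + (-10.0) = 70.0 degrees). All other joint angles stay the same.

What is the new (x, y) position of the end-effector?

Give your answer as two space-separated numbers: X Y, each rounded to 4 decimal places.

Answer: 13.4907 10.0471

Derivation:
joint[0] = (0.0000, 0.0000)  (base)
link 0: phi[0] = 5 = 5 deg
  cos(5 deg) = 0.9962, sin(5 deg) = 0.0872
  joint[1] = (0.0000, 0.0000) + 11.1 * (0.9962, 0.0872) = (0.0000 + 11.0578, 0.0000 + 0.9674) = (11.0578, 0.9674)
link 1: phi[1] = 5 + 70 = 75 deg
  cos(75 deg) = 0.2588, sin(75 deg) = 0.9659
  joint[2] = (11.0578, 0.9674) + 9.4 * (0.2588, 0.9659) = (11.0578 + 2.4329, 0.9674 + 9.0797) = (13.4907, 10.0471)
End effector: (13.4907, 10.0471)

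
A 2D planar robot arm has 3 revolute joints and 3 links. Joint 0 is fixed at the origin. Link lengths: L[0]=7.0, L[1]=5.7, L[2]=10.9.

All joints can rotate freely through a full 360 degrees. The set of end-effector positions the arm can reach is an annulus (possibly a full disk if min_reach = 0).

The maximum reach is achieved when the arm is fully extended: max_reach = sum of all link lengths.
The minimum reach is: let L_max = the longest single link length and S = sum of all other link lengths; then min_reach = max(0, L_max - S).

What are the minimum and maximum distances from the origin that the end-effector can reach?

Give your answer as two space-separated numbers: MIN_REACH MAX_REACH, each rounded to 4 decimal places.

Answer: 0.0000 23.6000

Derivation:
Link lengths: [7.0, 5.7, 10.9]
max_reach = 7 + 5.7 + 10.9 = 23.6
L_max = max([7.0, 5.7, 10.9]) = 10.9
S (sum of others) = 23.6 - 10.9 = 12.7
min_reach = max(0, 10.9 - 12.7) = max(0, -1.8) = 0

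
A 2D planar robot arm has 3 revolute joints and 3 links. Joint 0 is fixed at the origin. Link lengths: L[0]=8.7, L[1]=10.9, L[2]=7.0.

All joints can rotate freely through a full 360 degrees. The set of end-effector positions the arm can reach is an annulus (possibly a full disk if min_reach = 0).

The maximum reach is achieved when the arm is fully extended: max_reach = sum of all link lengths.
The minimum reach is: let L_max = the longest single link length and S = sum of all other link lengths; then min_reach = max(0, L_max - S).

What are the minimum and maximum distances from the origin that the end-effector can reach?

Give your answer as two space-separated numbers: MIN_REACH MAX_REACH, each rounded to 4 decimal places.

Link lengths: [8.7, 10.9, 7.0]
max_reach = 8.7 + 10.9 + 7 = 26.6
L_max = max([8.7, 10.9, 7.0]) = 10.9
S (sum of others) = 26.6 - 10.9 = 15.7
min_reach = max(0, 10.9 - 15.7) = max(0, -4.8) = 0

Answer: 0.0000 26.6000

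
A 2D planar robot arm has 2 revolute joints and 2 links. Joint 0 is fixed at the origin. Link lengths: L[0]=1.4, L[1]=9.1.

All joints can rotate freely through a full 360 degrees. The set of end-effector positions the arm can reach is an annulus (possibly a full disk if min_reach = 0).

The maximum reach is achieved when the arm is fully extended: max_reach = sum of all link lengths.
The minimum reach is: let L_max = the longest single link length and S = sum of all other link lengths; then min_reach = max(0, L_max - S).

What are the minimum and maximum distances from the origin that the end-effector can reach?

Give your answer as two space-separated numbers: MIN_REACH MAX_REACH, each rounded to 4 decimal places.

Answer: 7.7000 10.5000

Derivation:
Link lengths: [1.4, 9.1]
max_reach = 1.4 + 9.1 = 10.5
L_max = max([1.4, 9.1]) = 9.1
S (sum of others) = 10.5 - 9.1 = 1.4
min_reach = max(0, 9.1 - 1.4) = max(0, 7.7) = 7.7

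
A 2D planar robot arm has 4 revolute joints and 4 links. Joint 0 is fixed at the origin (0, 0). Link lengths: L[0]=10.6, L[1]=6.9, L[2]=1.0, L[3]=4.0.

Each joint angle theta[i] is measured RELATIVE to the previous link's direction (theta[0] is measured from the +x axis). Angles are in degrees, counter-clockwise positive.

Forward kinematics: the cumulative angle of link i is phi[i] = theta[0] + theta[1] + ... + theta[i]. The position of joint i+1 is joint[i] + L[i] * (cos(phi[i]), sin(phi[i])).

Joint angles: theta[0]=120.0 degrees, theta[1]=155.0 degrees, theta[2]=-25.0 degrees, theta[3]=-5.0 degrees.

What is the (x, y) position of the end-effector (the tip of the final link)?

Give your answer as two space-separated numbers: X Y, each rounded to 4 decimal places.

joint[0] = (0.0000, 0.0000)  (base)
link 0: phi[0] = 120 = 120 deg
  cos(120 deg) = -0.5000, sin(120 deg) = 0.8660
  joint[1] = (0.0000, 0.0000) + 10.6 * (-0.5000, 0.8660) = (0.0000 + -5.3000, 0.0000 + 9.1799) = (-5.3000, 9.1799)
link 1: phi[1] = 120 + 155 = 275 deg
  cos(275 deg) = 0.0872, sin(275 deg) = -0.9962
  joint[2] = (-5.3000, 9.1799) + 6.9 * (0.0872, -0.9962) = (-5.3000 + 0.6014, 9.1799 + -6.8737) = (-4.6986, 2.3061)
link 2: phi[2] = 120 + 155 + -25 = 250 deg
  cos(250 deg) = -0.3420, sin(250 deg) = -0.9397
  joint[3] = (-4.6986, 2.3061) + 1 * (-0.3420, -0.9397) = (-4.6986 + -0.3420, 2.3061 + -0.9397) = (-5.0406, 1.3664)
link 3: phi[3] = 120 + 155 + -25 + -5 = 245 deg
  cos(245 deg) = -0.4226, sin(245 deg) = -0.9063
  joint[4] = (-5.0406, 1.3664) + 4 * (-0.4226, -0.9063) = (-5.0406 + -1.6905, 1.3664 + -3.6252) = (-6.7311, -2.2588)
End effector: (-6.7311, -2.2588)

Answer: -6.7311 -2.2588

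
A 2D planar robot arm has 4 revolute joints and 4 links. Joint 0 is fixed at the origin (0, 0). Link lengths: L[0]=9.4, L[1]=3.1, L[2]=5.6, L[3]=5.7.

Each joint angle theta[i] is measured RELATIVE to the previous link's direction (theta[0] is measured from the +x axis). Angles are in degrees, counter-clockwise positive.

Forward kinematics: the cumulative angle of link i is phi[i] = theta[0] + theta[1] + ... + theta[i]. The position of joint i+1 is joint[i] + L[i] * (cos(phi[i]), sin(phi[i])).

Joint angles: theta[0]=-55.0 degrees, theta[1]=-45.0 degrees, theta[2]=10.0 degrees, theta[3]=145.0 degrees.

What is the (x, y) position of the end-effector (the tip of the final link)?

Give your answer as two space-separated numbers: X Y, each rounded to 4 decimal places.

joint[0] = (0.0000, 0.0000)  (base)
link 0: phi[0] = -55 = -55 deg
  cos(-55 deg) = 0.5736, sin(-55 deg) = -0.8192
  joint[1] = (0.0000, 0.0000) + 9.4 * (0.5736, -0.8192) = (0.0000 + 5.3916, 0.0000 + -7.7000) = (5.3916, -7.7000)
link 1: phi[1] = -55 + -45 = -100 deg
  cos(-100 deg) = -0.1736, sin(-100 deg) = -0.9848
  joint[2] = (5.3916, -7.7000) + 3.1 * (-0.1736, -0.9848) = (5.3916 + -0.5383, -7.7000 + -3.0529) = (4.8533, -10.7529)
link 2: phi[2] = -55 + -45 + 10 = -90 deg
  cos(-90 deg) = 0.0000, sin(-90 deg) = -1.0000
  joint[3] = (4.8533, -10.7529) + 5.6 * (0.0000, -1.0000) = (4.8533 + 0.0000, -10.7529 + -5.6000) = (4.8533, -16.3529)
link 3: phi[3] = -55 + -45 + 10 + 145 = 55 deg
  cos(55 deg) = 0.5736, sin(55 deg) = 0.8192
  joint[4] = (4.8533, -16.3529) + 5.7 * (0.5736, 0.8192) = (4.8533 + 3.2694, -16.3529 + 4.6692) = (8.1227, -11.6838)
End effector: (8.1227, -11.6838)

Answer: 8.1227 -11.6838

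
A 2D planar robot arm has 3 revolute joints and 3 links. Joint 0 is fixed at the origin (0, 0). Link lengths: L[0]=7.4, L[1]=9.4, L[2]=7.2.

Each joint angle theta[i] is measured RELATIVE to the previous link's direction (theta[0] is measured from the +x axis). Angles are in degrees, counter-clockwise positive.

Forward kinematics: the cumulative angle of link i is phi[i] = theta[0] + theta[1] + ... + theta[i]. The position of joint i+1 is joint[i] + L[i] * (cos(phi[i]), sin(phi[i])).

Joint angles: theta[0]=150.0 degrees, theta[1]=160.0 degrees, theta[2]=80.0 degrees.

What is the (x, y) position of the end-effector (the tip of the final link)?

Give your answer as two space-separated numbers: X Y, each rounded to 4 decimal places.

joint[0] = (0.0000, 0.0000)  (base)
link 0: phi[0] = 150 = 150 deg
  cos(150 deg) = -0.8660, sin(150 deg) = 0.5000
  joint[1] = (0.0000, 0.0000) + 7.4 * (-0.8660, 0.5000) = (0.0000 + -6.4086, 0.0000 + 3.7000) = (-6.4086, 3.7000)
link 1: phi[1] = 150 + 160 = 310 deg
  cos(310 deg) = 0.6428, sin(310 deg) = -0.7660
  joint[2] = (-6.4086, 3.7000) + 9.4 * (0.6428, -0.7660) = (-6.4086 + 6.0422, 3.7000 + -7.2008) = (-0.3664, -3.5008)
link 2: phi[2] = 150 + 160 + 80 = 390 deg
  cos(390 deg) = 0.8660, sin(390 deg) = 0.5000
  joint[3] = (-0.3664, -3.5008) + 7.2 * (0.8660, 0.5000) = (-0.3664 + 6.2354, -3.5008 + 3.6000) = (5.8690, 0.0992)
End effector: (5.8690, 0.0992)

Answer: 5.8690 0.0992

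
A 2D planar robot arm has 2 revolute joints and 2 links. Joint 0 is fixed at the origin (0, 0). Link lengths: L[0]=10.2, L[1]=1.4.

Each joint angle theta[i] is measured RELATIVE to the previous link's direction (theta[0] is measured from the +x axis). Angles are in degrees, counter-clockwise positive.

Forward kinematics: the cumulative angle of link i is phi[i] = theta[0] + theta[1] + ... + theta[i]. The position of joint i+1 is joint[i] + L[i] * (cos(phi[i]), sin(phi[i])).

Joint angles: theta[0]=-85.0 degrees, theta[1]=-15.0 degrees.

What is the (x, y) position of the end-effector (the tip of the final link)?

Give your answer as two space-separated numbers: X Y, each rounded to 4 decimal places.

Answer: 0.6459 -11.5399

Derivation:
joint[0] = (0.0000, 0.0000)  (base)
link 0: phi[0] = -85 = -85 deg
  cos(-85 deg) = 0.0872, sin(-85 deg) = -0.9962
  joint[1] = (0.0000, 0.0000) + 10.2 * (0.0872, -0.9962) = (0.0000 + 0.8890, 0.0000 + -10.1612) = (0.8890, -10.1612)
link 1: phi[1] = -85 + -15 = -100 deg
  cos(-100 deg) = -0.1736, sin(-100 deg) = -0.9848
  joint[2] = (0.8890, -10.1612) + 1.4 * (-0.1736, -0.9848) = (0.8890 + -0.2431, -10.1612 + -1.3787) = (0.6459, -11.5399)
End effector: (0.6459, -11.5399)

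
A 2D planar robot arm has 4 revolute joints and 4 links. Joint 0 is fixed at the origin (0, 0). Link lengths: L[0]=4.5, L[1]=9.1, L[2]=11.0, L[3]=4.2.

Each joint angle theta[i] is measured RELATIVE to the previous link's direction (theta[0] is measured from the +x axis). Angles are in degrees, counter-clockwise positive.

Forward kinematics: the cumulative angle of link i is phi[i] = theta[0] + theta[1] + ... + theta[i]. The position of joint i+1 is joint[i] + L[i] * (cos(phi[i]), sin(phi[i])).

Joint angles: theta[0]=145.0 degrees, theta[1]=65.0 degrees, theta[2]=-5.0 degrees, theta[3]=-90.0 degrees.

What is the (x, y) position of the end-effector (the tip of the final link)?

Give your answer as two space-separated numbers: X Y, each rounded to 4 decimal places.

joint[0] = (0.0000, 0.0000)  (base)
link 0: phi[0] = 145 = 145 deg
  cos(145 deg) = -0.8192, sin(145 deg) = 0.5736
  joint[1] = (0.0000, 0.0000) + 4.5 * (-0.8192, 0.5736) = (0.0000 + -3.6862, 0.0000 + 2.5811) = (-3.6862, 2.5811)
link 1: phi[1] = 145 + 65 = 210 deg
  cos(210 deg) = -0.8660, sin(210 deg) = -0.5000
  joint[2] = (-3.6862, 2.5811) + 9.1 * (-0.8660, -0.5000) = (-3.6862 + -7.8808, 2.5811 + -4.5500) = (-11.5670, -1.9689)
link 2: phi[2] = 145 + 65 + -5 = 205 deg
  cos(205 deg) = -0.9063, sin(205 deg) = -0.4226
  joint[3] = (-11.5670, -1.9689) + 11 * (-0.9063, -0.4226) = (-11.5670 + -9.9694, -1.9689 + -4.6488) = (-21.5364, -6.6177)
link 3: phi[3] = 145 + 65 + -5 + -90 = 115 deg
  cos(115 deg) = -0.4226, sin(115 deg) = 0.9063
  joint[4] = (-21.5364, -6.6177) + 4.2 * (-0.4226, 0.9063) = (-21.5364 + -1.7750, -6.6177 + 3.8065) = (-23.3114, -2.8112)
End effector: (-23.3114, -2.8112)

Answer: -23.3114 -2.8112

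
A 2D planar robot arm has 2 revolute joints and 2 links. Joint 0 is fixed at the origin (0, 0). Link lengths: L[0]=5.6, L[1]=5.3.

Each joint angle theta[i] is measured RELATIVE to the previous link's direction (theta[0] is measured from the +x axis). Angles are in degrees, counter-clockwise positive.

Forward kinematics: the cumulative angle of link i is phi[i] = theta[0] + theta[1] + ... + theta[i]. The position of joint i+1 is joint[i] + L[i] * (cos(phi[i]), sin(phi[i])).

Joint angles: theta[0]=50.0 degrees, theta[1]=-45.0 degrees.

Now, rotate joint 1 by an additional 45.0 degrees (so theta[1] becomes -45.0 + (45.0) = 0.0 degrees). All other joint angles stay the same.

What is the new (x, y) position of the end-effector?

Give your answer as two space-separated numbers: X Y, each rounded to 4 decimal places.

Answer: 7.0064 8.3499

Derivation:
joint[0] = (0.0000, 0.0000)  (base)
link 0: phi[0] = 50 = 50 deg
  cos(50 deg) = 0.6428, sin(50 deg) = 0.7660
  joint[1] = (0.0000, 0.0000) + 5.6 * (0.6428, 0.7660) = (0.0000 + 3.5996, 0.0000 + 4.2898) = (3.5996, 4.2898)
link 1: phi[1] = 50 + 0 = 50 deg
  cos(50 deg) = 0.6428, sin(50 deg) = 0.7660
  joint[2] = (3.5996, 4.2898) + 5.3 * (0.6428, 0.7660) = (3.5996 + 3.4068, 4.2898 + 4.0600) = (7.0064, 8.3499)
End effector: (7.0064, 8.3499)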